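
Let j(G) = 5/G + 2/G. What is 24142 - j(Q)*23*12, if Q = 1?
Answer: 22210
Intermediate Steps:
j(G) = 7/G
24142 - j(Q)*23*12 = 24142 - (7/1)*23*12 = 24142 - (7*1)*23*12 = 24142 - 7*23*12 = 24142 - 161*12 = 24142 - 1*1932 = 24142 - 1932 = 22210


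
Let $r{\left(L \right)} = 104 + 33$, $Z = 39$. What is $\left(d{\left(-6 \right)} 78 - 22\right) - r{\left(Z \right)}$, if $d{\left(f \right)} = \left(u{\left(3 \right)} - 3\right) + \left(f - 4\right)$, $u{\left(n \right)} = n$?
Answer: $-939$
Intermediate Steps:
$r{\left(L \right)} = 137$
$d{\left(f \right)} = -4 + f$ ($d{\left(f \right)} = \left(3 - 3\right) + \left(f - 4\right) = 0 + \left(f - 4\right) = 0 + \left(-4 + f\right) = -4 + f$)
$\left(d{\left(-6 \right)} 78 - 22\right) - r{\left(Z \right)} = \left(\left(-4 - 6\right) 78 - 22\right) - 137 = \left(\left(-10\right) 78 - 22\right) - 137 = \left(-780 - 22\right) - 137 = -802 - 137 = -939$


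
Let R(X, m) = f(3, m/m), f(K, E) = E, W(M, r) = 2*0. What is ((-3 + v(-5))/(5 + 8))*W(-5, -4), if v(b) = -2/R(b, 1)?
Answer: 0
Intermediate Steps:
W(M, r) = 0
R(X, m) = 1 (R(X, m) = m/m = 1)
v(b) = -2 (v(b) = -2/1 = -2*1 = -2)
((-3 + v(-5))/(5 + 8))*W(-5, -4) = ((-3 - 2)/(5 + 8))*0 = -5/13*0 = 0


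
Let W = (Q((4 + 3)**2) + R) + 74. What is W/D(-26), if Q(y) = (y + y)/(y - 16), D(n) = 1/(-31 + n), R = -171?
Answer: 58957/11 ≈ 5359.7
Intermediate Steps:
Q(y) = 2*y/(-16 + y) (Q(y) = (2*y)/(-16 + y) = 2*y/(-16 + y))
W = -3103/33 (W = (2*(4 + 3)**2/(-16 + (4 + 3)**2) - 171) + 74 = (2*7**2/(-16 + 7**2) - 171) + 74 = (2*49/(-16 + 49) - 171) + 74 = (2*49/33 - 171) + 74 = (2*49*(1/33) - 171) + 74 = (98/33 - 171) + 74 = -5545/33 + 74 = -3103/33 ≈ -94.030)
W/D(-26) = -3103/(33*(1/(-31 - 26))) = -3103/(33*(1/(-57))) = -3103/(33*(-1/57)) = -3103/33*(-57) = 58957/11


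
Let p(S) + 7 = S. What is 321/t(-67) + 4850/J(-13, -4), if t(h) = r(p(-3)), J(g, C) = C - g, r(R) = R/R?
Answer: 7739/9 ≈ 859.89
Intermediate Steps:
p(S) = -7 + S
r(R) = 1
t(h) = 1
321/t(-67) + 4850/J(-13, -4) = 321/1 + 4850/(-4 - 1*(-13)) = 321*1 + 4850/(-4 + 13) = 321 + 4850/9 = 7739/9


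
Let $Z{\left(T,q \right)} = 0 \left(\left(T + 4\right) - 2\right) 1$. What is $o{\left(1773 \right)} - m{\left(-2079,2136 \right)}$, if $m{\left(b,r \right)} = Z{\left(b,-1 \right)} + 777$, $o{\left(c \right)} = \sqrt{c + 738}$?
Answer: $-777 + 9 \sqrt{31} \approx -726.89$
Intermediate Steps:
$o{\left(c \right)} = \sqrt{738 + c}$
$Z{\left(T,q \right)} = 0$ ($Z{\left(T,q \right)} = 0 \left(\left(4 + T\right) - 2\right) 1 = 0 \left(2 + T\right) 1 = 0 \cdot 1 = 0$)
$m{\left(b,r \right)} = 777$ ($m{\left(b,r \right)} = 0 + 777 = 777$)
$o{\left(1773 \right)} - m{\left(-2079,2136 \right)} = \sqrt{738 + 1773} - 777 = \sqrt{2511} - 777 = 9 \sqrt{31} - 777 = -777 + 9 \sqrt{31}$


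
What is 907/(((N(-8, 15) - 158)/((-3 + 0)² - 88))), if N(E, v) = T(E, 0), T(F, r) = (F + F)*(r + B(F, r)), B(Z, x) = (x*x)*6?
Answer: 907/2 ≈ 453.50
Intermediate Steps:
B(Z, x) = 6*x² (B(Z, x) = x²*6 = 6*x²)
T(F, r) = 2*F*(r + 6*r²) (T(F, r) = (F + F)*(r + 6*r²) = (2*F)*(r + 6*r²) = 2*F*(r + 6*r²))
N(E, v) = 0 (N(E, v) = 2*E*0*(1 + 6*0) = 2*E*0*(1 + 0) = 2*E*0*1 = 0)
907/(((N(-8, 15) - 158)/((-3 + 0)² - 88))) = 907/(((0 - 158)/((-3 + 0)² - 88))) = 907/((-158/((-3)² - 88))) = 907/((-158/(9 - 88))) = 907/((-158/(-79))) = 907/((-158*(-1/79))) = 907/2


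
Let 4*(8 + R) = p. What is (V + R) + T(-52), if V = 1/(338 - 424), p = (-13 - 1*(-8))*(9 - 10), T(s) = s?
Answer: -10107/172 ≈ -58.762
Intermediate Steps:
p = 5 (p = (-13 + 8)*(-1) = -5*(-1) = 5)
R = -27/4 (R = -8 + (1/4)*5 = -8 + 5/4 = -27/4 ≈ -6.7500)
V = -1/86 (V = 1/(-86) = -1/86 ≈ -0.011628)
(V + R) + T(-52) = (-1/86 - 27/4) - 52 = -1163/172 - 52 = -10107/172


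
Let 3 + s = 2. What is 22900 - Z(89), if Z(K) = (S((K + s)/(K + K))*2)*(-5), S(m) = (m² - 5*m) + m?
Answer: 181253620/7921 ≈ 22883.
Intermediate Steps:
s = -1 (s = -3 + 2 = -1)
S(m) = m² - 4*m
Z(K) = -5*(-1 + K)*(-4 + (-1 + K)/(2*K))/K (Z(K) = ((((K - 1)/(K + K))*(-4 + (K - 1)/(K + K)))*2)*(-5) = ((((-1 + K)/((2*K)))*(-4 + (-1 + K)/((2*K))))*2)*(-5) = ((((-1 + K)*(1/(2*K)))*(-4 + (-1 + K)*(1/(2*K))))*2)*(-5) = ((((-1 + K)/(2*K))*(-4 + (-1 + K)/(2*K)))*2)*(-5) = (((-1 + K)*(-4 + (-1 + K)/(2*K))/(2*K))*2)*(-5) = ((-1 + K)*(-4 + (-1 + K)/(2*K))/K)*(-5) = -5*(-1 + K)*(-4 + (-1 + K)/(2*K))/K)
22900 - Z(89) = 22900 - (35/2 - 15/89 - 5/2/89²) = 22900 - (35/2 - 15*1/89 - 5/2*1/7921) = 22900 - (35/2 - 15/89 - 5/15842) = 22900 - 1*137280/7921 = 22900 - 137280/7921 = 181253620/7921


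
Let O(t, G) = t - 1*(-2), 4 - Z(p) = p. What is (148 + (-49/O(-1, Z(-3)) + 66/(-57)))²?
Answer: 3455881/361 ≈ 9573.1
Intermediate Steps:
Z(p) = 4 - p
O(t, G) = 2 + t (O(t, G) = t + 2 = 2 + t)
(148 + (-49/O(-1, Z(-3)) + 66/(-57)))² = (148 + (-49/(2 - 1) + 66/(-57)))² = (148 + (-49/1 + 66*(-1/57)))² = (148 + (-49*1 - 22/19))² = (148 + (-49 - 22/19))² = (148 - 953/19)² = (1859/19)² = 3455881/361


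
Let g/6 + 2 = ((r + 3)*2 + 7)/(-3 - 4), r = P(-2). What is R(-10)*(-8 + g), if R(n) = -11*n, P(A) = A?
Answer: -21340/7 ≈ -3048.6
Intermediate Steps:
r = -2
g = -138/7 (g = -12 + 6*(((-2 + 3)*2 + 7)/(-3 - 4)) = -12 + 6*((1*2 + 7)/(-7)) = -12 + 6*(-(2 + 7)/7) = -12 + 6*(-⅐*9) = -12 + 6*(-9/7) = -12 - 54/7 = -138/7 ≈ -19.714)
R(-10)*(-8 + g) = (-11*(-10))*(-8 - 138/7) = 110*(-194/7) = -21340/7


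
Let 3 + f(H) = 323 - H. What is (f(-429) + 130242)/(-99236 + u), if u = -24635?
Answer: -130991/123871 ≈ -1.0575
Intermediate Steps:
f(H) = 320 - H (f(H) = -3 + (323 - H) = 320 - H)
(f(-429) + 130242)/(-99236 + u) = ((320 - 1*(-429)) + 130242)/(-99236 - 24635) = ((320 + 429) + 130242)/(-123871) = (749 + 130242)*(-1/123871) = 130991*(-1/123871) = -130991/123871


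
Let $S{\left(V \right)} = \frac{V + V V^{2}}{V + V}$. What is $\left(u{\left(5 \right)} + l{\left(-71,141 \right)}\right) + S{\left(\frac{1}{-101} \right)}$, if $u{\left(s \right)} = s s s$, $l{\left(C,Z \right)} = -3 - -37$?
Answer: $\frac{1627060}{10201} \approx 159.5$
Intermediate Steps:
$l{\left(C,Z \right)} = 34$ ($l{\left(C,Z \right)} = -3 + 37 = 34$)
$S{\left(V \right)} = \frac{V + V^{3}}{2 V}$
$u{\left(s \right)} = s^{3}$ ($u{\left(s \right)} = s^{2} s = s^{3}$)
$\left(u{\left(5 \right)} + l{\left(-71,141 \right)}\right) + S{\left(\frac{1}{-101} \right)} = \left(5^{3} + 34\right) + \left(\frac{1}{2} + \frac{\left(\frac{1}{-101}\right)^{2}}{2}\right) = \left(125 + 34\right) + \left(\frac{1}{2} + \frac{\left(- \frac{1}{101}\right)^{2}}{2}\right) = 159 + \left(\frac{1}{2} + \frac{1}{2} \cdot \frac{1}{10201}\right) = 159 + \left(\frac{1}{2} + \frac{1}{20402}\right) = 159 + \frac{5101}{10201} = \frac{1627060}{10201}$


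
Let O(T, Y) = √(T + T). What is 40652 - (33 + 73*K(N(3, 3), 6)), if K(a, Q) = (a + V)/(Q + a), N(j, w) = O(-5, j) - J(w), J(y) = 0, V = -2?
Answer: 934310/23 - 292*I*√10/23 ≈ 40622.0 - 40.147*I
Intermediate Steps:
O(T, Y) = √2*√T (O(T, Y) = √(2*T) = √2*√T)
N(j, w) = I*√10 (N(j, w) = √2*√(-5) - 1*0 = √2*(I*√5) + 0 = I*√10 + 0 = I*√10)
K(a, Q) = (-2 + a)/(Q + a) (K(a, Q) = (a - 2)/(Q + a) = (-2 + a)/(Q + a))
40652 - (33 + 73*K(N(3, 3), 6)) = 40652 - (33 + 73*((-2 + I*√10)/(6 + I*√10))) = 40652 - (33 + 73*(-2 + I*√10)/(6 + I*√10)) = 40652 + (-33 - 73*(-2 + I*√10)/(6 + I*√10)) = 40619 - 73*(-2 + I*√10)/(6 + I*√10)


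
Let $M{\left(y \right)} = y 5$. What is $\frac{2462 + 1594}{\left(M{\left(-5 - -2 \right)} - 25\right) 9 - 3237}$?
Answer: $- \frac{1352}{1199} \approx -1.1276$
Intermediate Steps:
$M{\left(y \right)} = 5 y$
$\frac{2462 + 1594}{\left(M{\left(-5 - -2 \right)} - 25\right) 9 - 3237} = \frac{2462 + 1594}{\left(5 \left(-5 - -2\right) - 25\right) 9 - 3237} = \frac{4056}{\left(5 \left(-5 + 2\right) - 25\right) 9 - 3237} = \frac{4056}{\left(5 \left(-3\right) - 25\right) 9 - 3237} = \frac{4056}{\left(-15 - 25\right) 9 - 3237} = \frac{4056}{\left(-40\right) 9 - 3237} = \frac{4056}{-360 - 3237} = \frac{4056}{-3597} = 4056 \left(- \frac{1}{3597}\right) = - \frac{1352}{1199}$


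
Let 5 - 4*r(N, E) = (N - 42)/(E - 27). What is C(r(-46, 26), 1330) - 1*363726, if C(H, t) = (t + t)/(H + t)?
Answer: -1904822422/5237 ≈ -3.6372e+5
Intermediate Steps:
r(N, E) = 5/4 - (-42 + N)/(4*(-27 + E)) (r(N, E) = 5/4 - (N - 42)/(4*(E - 27)) = 5/4 - (-42 + N)/(4*(-27 + E)))
C(H, t) = 2*t/(H + t) (C(H, t) = (2*t)/(H + t) = 2*t/(H + t))
C(r(-46, 26), 1330) - 1*363726 = 2*1330/((-93 - 1*(-46) + 5*26)/(4*(-27 + 26)) + 1330) - 1*363726 = 2*1330/((¼)*(-93 + 46 + 130)/(-1) + 1330) - 363726 = 2*1330/((¼)*(-1)*83 + 1330) - 363726 = 2*1330/(-83/4 + 1330) - 363726 = 2*1330/(5237/4) - 363726 = 2*1330*(4/5237) - 363726 = 10640/5237 - 363726 = -1904822422/5237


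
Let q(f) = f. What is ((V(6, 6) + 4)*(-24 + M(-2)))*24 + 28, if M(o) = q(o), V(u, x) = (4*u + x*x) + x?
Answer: -43652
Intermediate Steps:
V(u, x) = x + x**2 + 4*u (V(u, x) = (4*u + x**2) + x = (x**2 + 4*u) + x = x + x**2 + 4*u)
M(o) = o
((V(6, 6) + 4)*(-24 + M(-2)))*24 + 28 = (((6 + 6**2 + 4*6) + 4)*(-24 - 2))*24 + 28 = (((6 + 36 + 24) + 4)*(-26))*24 + 28 = ((66 + 4)*(-26))*24 + 28 = (70*(-26))*24 + 28 = -1820*24 + 28 = -43680 + 28 = -43652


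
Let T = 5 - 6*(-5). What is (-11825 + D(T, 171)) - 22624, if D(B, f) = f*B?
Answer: -28464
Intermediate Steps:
T = 35 (T = 5 + 30 = 35)
D(B, f) = B*f
(-11825 + D(T, 171)) - 22624 = (-11825 + 35*171) - 22624 = (-11825 + 5985) - 22624 = -5840 - 22624 = -28464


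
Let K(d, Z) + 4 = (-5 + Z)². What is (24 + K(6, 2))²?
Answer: 841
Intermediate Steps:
K(d, Z) = -4 + (-5 + Z)²
(24 + K(6, 2))² = (24 + (-4 + (-5 + 2)²))² = (24 + (-4 + (-3)²))² = (24 + (-4 + 9))² = (24 + 5)² = 29² = 841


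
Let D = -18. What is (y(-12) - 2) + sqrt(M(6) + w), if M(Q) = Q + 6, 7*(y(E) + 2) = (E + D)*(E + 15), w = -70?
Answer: -118/7 + I*sqrt(58) ≈ -16.857 + 7.6158*I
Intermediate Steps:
y(E) = -2 + (-18 + E)*(15 + E)/7 (y(E) = -2 + ((E - 18)*(E + 15))/7 = -2 + ((-18 + E)*(15 + E))/7 = -2 + (-18 + E)*(15 + E)/7)
M(Q) = 6 + Q
(y(-12) - 2) + sqrt(M(6) + w) = ((-284/7 - 3/7*(-12) + (1/7)*(-12)**2) - 2) + sqrt((6 + 6) - 70) = ((-284/7 + 36/7 + (1/7)*144) - 2) + sqrt(12 - 70) = ((-284/7 + 36/7 + 144/7) - 2) + sqrt(-58) = (-104/7 - 2) + I*sqrt(58) = -118/7 + I*sqrt(58)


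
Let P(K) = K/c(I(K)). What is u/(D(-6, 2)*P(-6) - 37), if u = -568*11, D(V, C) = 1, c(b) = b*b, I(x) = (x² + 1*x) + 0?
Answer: 937200/5551 ≈ 168.83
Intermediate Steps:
I(x) = x + x² (I(x) = (x² + x) + 0 = (x + x²) + 0 = x + x²)
c(b) = b²
P(K) = 1/(K*(1 + K)²) (P(K) = K/((K*(1 + K))²) = K/((K²*(1 + K)²)) = K*(1/(K²*(1 + K)²)) = 1/(K*(1 + K)²))
u = -6248
u/(D(-6, 2)*P(-6) - 37) = -6248/(1*(1/((-6)*(1 - 6)²)) - 37) = -6248/(1*(-⅙/(-5)²) - 37) = -6248/(1*(-⅙*1/25) - 37) = -6248/(1*(-1/150) - 37) = -6248/(-1/150 - 37) = -6248/(-5551/150) = -6248*(-150/5551) = 937200/5551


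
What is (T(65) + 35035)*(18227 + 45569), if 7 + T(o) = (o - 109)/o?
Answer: 145249201696/65 ≈ 2.2346e+9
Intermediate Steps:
T(o) = -7 + (-109 + o)/o (T(o) = -7 + (o - 109)/o = -7 + (-109 + o)/o)
(T(65) + 35035)*(18227 + 45569) = ((-6 - 109/65) + 35035)*(18227 + 45569) = ((-6 - 109*1/65) + 35035)*63796 = ((-6 - 109/65) + 35035)*63796 = (-499/65 + 35035)*63796 = (2276776/65)*63796 = 145249201696/65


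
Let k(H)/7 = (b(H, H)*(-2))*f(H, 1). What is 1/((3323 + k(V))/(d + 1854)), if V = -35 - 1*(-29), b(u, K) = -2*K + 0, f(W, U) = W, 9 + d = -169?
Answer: 1676/4331 ≈ 0.38698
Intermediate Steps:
d = -178 (d = -9 - 169 = -178)
b(u, K) = -2*K
V = -6 (V = -35 + 29 = -6)
k(H) = 28*H² (k(H) = 7*((-2*H*(-2))*H) = 7*((4*H)*H) = 7*(4*H²) = 28*H²)
1/((3323 + k(V))/(d + 1854)) = 1/((3323 + 28*(-6)²)/(-178 + 1854)) = 1/((3323 + 28*36)/1676) = 1/((3323 + 1008)*(1/1676)) = 1/(4331*(1/1676)) = 1/(4331/1676) = 1676/4331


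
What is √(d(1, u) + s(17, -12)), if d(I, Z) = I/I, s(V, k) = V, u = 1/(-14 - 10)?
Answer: 3*√2 ≈ 4.2426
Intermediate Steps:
u = -1/24 (u = 1/(-24) = -1/24 ≈ -0.041667)
d(I, Z) = 1
√(d(1, u) + s(17, -12)) = √(1 + 17) = √18 = 3*√2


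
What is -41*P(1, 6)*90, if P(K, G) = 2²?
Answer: -14760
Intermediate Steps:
P(K, G) = 4
-41*P(1, 6)*90 = -41*4*90 = -164*90 = -14760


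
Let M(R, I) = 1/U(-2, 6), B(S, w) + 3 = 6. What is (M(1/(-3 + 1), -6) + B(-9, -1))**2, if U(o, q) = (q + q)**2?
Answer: 187489/20736 ≈ 9.0417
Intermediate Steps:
B(S, w) = 3 (B(S, w) = -3 + 6 = 3)
U(o, q) = 4*q**2 (U(o, q) = (2*q)**2 = 4*q**2)
M(R, I) = 1/144 (M(R, I) = 1/(4*6**2) = 1/(4*36) = 1/144)
(M(1/(-3 + 1), -6) + B(-9, -1))**2 = (1/144 + 3)**2 = (433/144)**2 = 187489/20736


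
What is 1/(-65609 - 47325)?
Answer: -1/112934 ≈ -8.8547e-6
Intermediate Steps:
1/(-65609 - 47325) = 1/(-112934) = -1/112934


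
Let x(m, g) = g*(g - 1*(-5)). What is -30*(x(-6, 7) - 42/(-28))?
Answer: -2565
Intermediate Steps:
x(m, g) = g*(5 + g) (x(m, g) = g*(g + 5) = g*(5 + g))
-30*(x(-6, 7) - 42/(-28)) = -30*(7*(5 + 7) - 42/(-28)) = -30*(7*12 - 42*(-1/28)) = -30*(84 + 3/2) = -30*171/2 = -2565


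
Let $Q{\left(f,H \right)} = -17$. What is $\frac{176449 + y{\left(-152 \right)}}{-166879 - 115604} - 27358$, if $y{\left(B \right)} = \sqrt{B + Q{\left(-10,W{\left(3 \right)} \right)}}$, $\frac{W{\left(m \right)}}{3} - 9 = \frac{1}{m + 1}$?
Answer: $- \frac{7728346363}{282483} - \frac{13 i}{282483} \approx -27359.0 - 4.602 \cdot 10^{-5} i$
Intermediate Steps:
$W{\left(m \right)} = 27 + \frac{3}{1 + m}$ ($W{\left(m \right)} = 27 + \frac{3}{m + 1} = 27 + \frac{3}{1 + m}$)
$y{\left(B \right)} = \sqrt{-17 + B}$ ($y{\left(B \right)} = \sqrt{B - 17} = \sqrt{-17 + B}$)
$\frac{176449 + y{\left(-152 \right)}}{-166879 - 115604} - 27358 = \frac{176449 + \sqrt{-17 - 152}}{-166879 - 115604} - 27358 = \frac{176449 + \sqrt{-169}}{-282483} - 27358 = \left(176449 + 13 i\right) \left(- \frac{1}{282483}\right) - 27358 = \left(- \frac{176449}{282483} - \frac{13 i}{282483}\right) - 27358 = - \frac{7728346363}{282483} - \frac{13 i}{282483}$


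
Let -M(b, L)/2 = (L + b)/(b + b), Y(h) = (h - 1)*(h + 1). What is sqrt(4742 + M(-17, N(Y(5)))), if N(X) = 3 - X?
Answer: 8*sqrt(21403)/17 ≈ 68.846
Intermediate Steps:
Y(h) = (1 + h)*(-1 + h) (Y(h) = (-1 + h)*(1 + h) = (1 + h)*(-1 + h))
M(b, L) = -(L + b)/b (M(b, L) = -2*(L + b)/(b + b) = -2*(L + b)/(2*b) = -2*(L + b)*1/(2*b) = -(L + b)/b)
sqrt(4742 + M(-17, N(Y(5)))) = sqrt(4742 + (-(3 - (-1 + 5**2)) - 1*(-17))/(-17)) = sqrt(4742 - (-(3 - (-1 + 25)) + 17)/17) = sqrt(4742 - (-(3 - 1*24) + 17)/17) = sqrt(4742 - (-(3 - 24) + 17)/17) = sqrt(4742 - (-1*(-21) + 17)/17) = sqrt(4742 - (21 + 17)/17) = sqrt(4742 - 1/17*38) = sqrt(4742 - 38/17) = sqrt(80576/17) = 8*sqrt(21403)/17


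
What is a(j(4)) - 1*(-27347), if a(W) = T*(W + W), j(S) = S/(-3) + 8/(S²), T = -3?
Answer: 27352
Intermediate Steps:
j(S) = 8/S² - S/3 (j(S) = S*(-⅓) + 8/S² = -S/3 + 8/S² = 8/S² - S/3)
a(W) = -6*W (a(W) = -3*(W + W) = -6*W)
a(j(4)) - 1*(-27347) = -6*(8/4² - ⅓*4) - 1*(-27347) = -6*(8*(1/16) - 4/3) + 27347 = -6*(½ - 4/3) + 27347 = -6*(-⅚) + 27347 = 5 + 27347 = 27352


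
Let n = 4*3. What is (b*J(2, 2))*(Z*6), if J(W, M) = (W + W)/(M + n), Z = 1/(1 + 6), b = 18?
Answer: 216/49 ≈ 4.4082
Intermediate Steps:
n = 12
Z = 1/7 ≈ 0.14286
J(W, M) = 2*W/(12 + M) (J(W, M) = (W + W)/(M + 12) = (2*W)/(12 + M) = 2*W/(12 + M))
(b*J(2, 2))*(Z*6) = (18*(2*2/(12 + 2)))*((1/7)*6) = (18*(2*2/14))*(6/7) = (18*(2*2*(1/14)))*(6/7) = (18*(2/7))*(6/7) = (36/7)*(6/7) = 216/49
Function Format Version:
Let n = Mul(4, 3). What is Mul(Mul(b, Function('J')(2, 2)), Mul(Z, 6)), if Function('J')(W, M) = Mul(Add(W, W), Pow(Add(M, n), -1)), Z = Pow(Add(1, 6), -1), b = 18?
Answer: Rational(216, 49) ≈ 4.4082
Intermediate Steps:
n = 12
Z = Rational(1, 7) (Z = Pow(7, -1) = Rational(1, 7) ≈ 0.14286)
Function('J')(W, M) = Mul(2, W, Pow(Add(12, M), -1)) (Function('J')(W, M) = Mul(Add(W, W), Pow(Add(M, 12), -1)) = Mul(Mul(2, W), Pow(Add(12, M), -1)) = Mul(2, W, Pow(Add(12, M), -1)))
Mul(Mul(b, Function('J')(2, 2)), Mul(Z, 6)) = Mul(Mul(18, Mul(2, 2, Pow(Add(12, 2), -1))), Mul(Rational(1, 7), 6)) = Mul(Mul(18, Mul(2, 2, Pow(14, -1))), Rational(6, 7)) = Mul(Mul(18, Mul(2, 2, Rational(1, 14))), Rational(6, 7)) = Mul(Mul(18, Rational(2, 7)), Rational(6, 7)) = Mul(Rational(36, 7), Rational(6, 7)) = Rational(216, 49)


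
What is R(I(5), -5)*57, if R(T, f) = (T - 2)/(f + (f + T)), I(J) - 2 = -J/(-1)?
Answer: -95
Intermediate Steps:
I(J) = 2 + J (I(J) = 2 - J/(-1) = 2 - J*(-1) = 2 + J)
R(T, f) = (-2 + T)/(T + 2*f) (R(T, f) = (-2 + T)/(f + (T + f)) = (-2 + T)/(T + 2*f))
R(I(5), -5)*57 = ((-2 + (2 + 5))/((2 + 5) + 2*(-5)))*57 = ((-2 + 7)/(7 - 10))*57 = (5/(-3))*57 = -⅓*5*57 = -5/3*57 = -95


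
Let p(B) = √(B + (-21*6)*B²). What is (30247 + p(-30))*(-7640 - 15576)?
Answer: -702214352 - 23216*I*√113430 ≈ -7.0221e+8 - 7.819e+6*I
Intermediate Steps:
p(B) = √(B - 126*B²)
(30247 + p(-30))*(-7640 - 15576) = (30247 + √(-30*(1 - 126*(-30))))*(-7640 - 15576) = (30247 + √(-30*(1 + 3780)))*(-23216) = (30247 + √(-30*3781))*(-23216) = (30247 + √(-113430))*(-23216) = (30247 + I*√113430)*(-23216) = -702214352 - 23216*I*√113430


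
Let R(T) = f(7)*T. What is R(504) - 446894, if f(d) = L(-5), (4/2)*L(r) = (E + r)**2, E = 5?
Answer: -446894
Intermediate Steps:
L(r) = (5 + r)**2/2
f(d) = 0 (f(d) = (5 - 5)**2/2 = (1/2)*0**2 = (1/2)*0 = 0)
R(T) = 0 (R(T) = 0*T = 0)
R(504) - 446894 = 0 - 446894 = -446894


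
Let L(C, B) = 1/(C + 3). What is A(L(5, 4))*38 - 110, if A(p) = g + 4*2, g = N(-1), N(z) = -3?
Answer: 80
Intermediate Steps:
L(C, B) = 1/(3 + C)
g = -3
A(p) = 5 (A(p) = -3 + 4*2 = -3 + 8 = 5)
A(L(5, 4))*38 - 110 = 5*38 - 110 = 190 - 110 = 80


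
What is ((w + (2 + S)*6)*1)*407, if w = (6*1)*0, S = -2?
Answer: 0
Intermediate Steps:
w = 0 (w = 6*0 = 0)
((w + (2 + S)*6)*1)*407 = ((0 + (2 - 2)*6)*1)*407 = ((0 + 0*6)*1)*407 = ((0 + 0)*1)*407 = (0*1)*407 = 0*407 = 0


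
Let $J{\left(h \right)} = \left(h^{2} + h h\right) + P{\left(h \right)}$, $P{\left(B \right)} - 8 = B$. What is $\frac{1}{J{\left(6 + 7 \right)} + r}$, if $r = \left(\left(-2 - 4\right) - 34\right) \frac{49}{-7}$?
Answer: $\frac{1}{639} \approx 0.0015649$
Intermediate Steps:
$P{\left(B \right)} = 8 + B$
$r = 280$ ($r = \left(\left(-2 - 4\right) - 34\right) 49 \left(- \frac{1}{7}\right) = \left(-6 - 34\right) \left(-7\right) = \left(-40\right) \left(-7\right) = 280$)
$J{\left(h \right)} = 8 + h + 2 h^{2}$ ($J{\left(h \right)} = \left(h^{2} + h h\right) + \left(8 + h\right) = \left(h^{2} + h^{2}\right) + \left(8 + h\right) = 2 h^{2} + \left(8 + h\right) = 8 + h + 2 h^{2}$)
$\frac{1}{J{\left(6 + 7 \right)} + r} = \frac{1}{\left(8 + \left(6 + 7\right) + 2 \left(6 + 7\right)^{2}\right) + 280} = \frac{1}{\left(8 + 13 + 2 \cdot 13^{2}\right) + 280} = \frac{1}{\left(8 + 13 + 2 \cdot 169\right) + 280} = \frac{1}{\left(8 + 13 + 338\right) + 280} = \frac{1}{359 + 280} = \frac{1}{639}$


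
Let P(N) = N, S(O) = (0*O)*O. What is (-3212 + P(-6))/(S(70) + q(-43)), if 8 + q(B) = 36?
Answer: -1609/14 ≈ -114.93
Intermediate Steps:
S(O) = 0 (S(O) = 0*O = 0)
q(B) = 28 (q(B) = -8 + 36 = 28)
(-3212 + P(-6))/(S(70) + q(-43)) = (-3212 - 6)/(0 + 28) = -3218/28 = -3218*1/28 = -1609/14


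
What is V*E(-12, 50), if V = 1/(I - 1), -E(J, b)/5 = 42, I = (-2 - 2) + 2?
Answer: 70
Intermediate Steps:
I = -2 (I = -4 + 2 = -2)
E(J, b) = -210 (E(J, b) = -5*42 = -210)
V = -1/3 (V = 1/(-2 - 1) = 1/(-3) = -1/3 ≈ -0.33333)
V*E(-12, 50) = -1/3*(-210) = 70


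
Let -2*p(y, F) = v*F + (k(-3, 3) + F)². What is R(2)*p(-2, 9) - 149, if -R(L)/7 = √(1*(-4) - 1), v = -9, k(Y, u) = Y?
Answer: -149 - 315*I*√5/2 ≈ -149.0 - 352.18*I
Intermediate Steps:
R(L) = -7*I*√5 (R(L) = -7*√(1*(-4) - 1) = -7*√(-4 - 1) = -7*I*√5)
p(y, F) = -(-3 + F)²/2 + 9*F/2 (p(y, F) = -(-9*F + (-3 + F)²)/2 = -((-3 + F)² - 9*F)/2 = -(-3 + F)²/2 + 9*F/2)
R(2)*p(-2, 9) - 149 = (-7*I*√5)*(-(-3 + 9)²/2 + (9/2)*9) - 149 = (-7*I*√5)*(-½*6² + 81/2) - 149 = (-7*I*√5)*(-½*36 + 81/2) - 149 = (-7*I*√5)*(-18 + 81/2) - 149 = -7*I*√5*(45/2) - 149 = -315*I*√5/2 - 149 = -149 - 315*I*√5/2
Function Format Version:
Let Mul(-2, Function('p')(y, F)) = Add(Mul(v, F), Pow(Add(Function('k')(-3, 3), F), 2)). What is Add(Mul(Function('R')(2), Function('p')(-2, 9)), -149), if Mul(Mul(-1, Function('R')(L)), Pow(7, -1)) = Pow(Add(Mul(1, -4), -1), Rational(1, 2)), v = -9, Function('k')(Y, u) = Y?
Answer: Add(-149, Mul(Rational(-315, 2), I, Pow(5, Rational(1, 2)))) ≈ Add(-149.00, Mul(-352.18, I))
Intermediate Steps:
Function('R')(L) = Mul(-7, I, Pow(5, Rational(1, 2))) (Function('R')(L) = Mul(-7, Pow(Add(Mul(1, -4), -1), Rational(1, 2))) = Mul(-7, Pow(Add(-4, -1), Rational(1, 2))) = Mul(-7, Pow(-5, Rational(1, 2))) = Mul(-7, Mul(I, Pow(5, Rational(1, 2)))) = Mul(-7, I, Pow(5, Rational(1, 2))))
Function('p')(y, F) = Add(Mul(Rational(-1, 2), Pow(Add(-3, F), 2)), Mul(Rational(9, 2), F)) (Function('p')(y, F) = Mul(Rational(-1, 2), Add(Mul(-9, F), Pow(Add(-3, F), 2))) = Mul(Rational(-1, 2), Add(Pow(Add(-3, F), 2), Mul(-9, F))) = Add(Mul(Rational(-1, 2), Pow(Add(-3, F), 2)), Mul(Rational(9, 2), F)))
Add(Mul(Function('R')(2), Function('p')(-2, 9)), -149) = Add(Mul(Mul(-7, I, Pow(5, Rational(1, 2))), Add(Mul(Rational(-1, 2), Pow(Add(-3, 9), 2)), Mul(Rational(9, 2), 9))), -149) = Add(Mul(Mul(-7, I, Pow(5, Rational(1, 2))), Add(Mul(Rational(-1, 2), Pow(6, 2)), Rational(81, 2))), -149) = Add(Mul(Mul(-7, I, Pow(5, Rational(1, 2))), Add(Mul(Rational(-1, 2), 36), Rational(81, 2))), -149) = Add(Mul(Mul(-7, I, Pow(5, Rational(1, 2))), Add(-18, Rational(81, 2))), -149) = Add(Mul(Mul(-7, I, Pow(5, Rational(1, 2))), Rational(45, 2)), -149) = Add(Mul(Rational(-315, 2), I, Pow(5, Rational(1, 2))), -149) = Add(-149, Mul(Rational(-315, 2), I, Pow(5, Rational(1, 2))))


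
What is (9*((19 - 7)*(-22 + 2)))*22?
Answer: -47520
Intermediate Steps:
(9*((19 - 7)*(-22 + 2)))*22 = (9*(12*(-20)))*22 = (9*(-240))*22 = -2160*22 = -47520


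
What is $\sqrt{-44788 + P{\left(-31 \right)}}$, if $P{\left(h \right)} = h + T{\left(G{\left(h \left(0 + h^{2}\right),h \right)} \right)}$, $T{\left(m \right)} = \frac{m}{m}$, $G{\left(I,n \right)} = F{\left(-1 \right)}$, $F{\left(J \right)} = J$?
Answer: $i \sqrt{44818} \approx 211.7 i$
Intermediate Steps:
$G{\left(I,n \right)} = -1$
$T{\left(m \right)} = 1$
$P{\left(h \right)} = 1 + h$ ($P{\left(h \right)} = h + 1 = 1 + h$)
$\sqrt{-44788 + P{\left(-31 \right)}} = \sqrt{-44788 + \left(1 - 31\right)} = \sqrt{-44788 - 30} = \sqrt{-44818} = i \sqrt{44818}$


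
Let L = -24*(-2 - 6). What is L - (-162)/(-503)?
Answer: 96414/503 ≈ 191.68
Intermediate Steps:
L = 192 (L = -24*(-8) = 192)
L - (-162)/(-503) = 192 - (-162)/(-503) = 192 - (-162)*(-1)/503 = 192 - 1*162/503 = 192 - 162/503 = 96414/503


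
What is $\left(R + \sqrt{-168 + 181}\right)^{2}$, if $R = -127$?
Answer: $\left(127 - \sqrt{13}\right)^{2} \approx 15226.0$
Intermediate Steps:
$\left(R + \sqrt{-168 + 181}\right)^{2} = \left(-127 + \sqrt{-168 + 181}\right)^{2} = \left(-127 + \sqrt{13}\right)^{2}$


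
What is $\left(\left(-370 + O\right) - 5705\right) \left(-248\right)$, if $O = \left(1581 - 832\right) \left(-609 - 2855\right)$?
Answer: $644951528$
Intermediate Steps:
$O = -2594536$ ($O = 749 \left(-3464\right) = -2594536$)
$\left(\left(-370 + O\right) - 5705\right) \left(-248\right) = \left(\left(-370 - 2594536\right) - 5705\right) \left(-248\right) = \left(-2594906 - 5705\right) \left(-248\right) = \left(-2600611\right) \left(-248\right) = 644951528$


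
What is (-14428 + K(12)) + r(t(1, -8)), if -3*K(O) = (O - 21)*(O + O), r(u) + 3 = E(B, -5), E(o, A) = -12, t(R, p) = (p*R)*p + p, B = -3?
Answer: -14371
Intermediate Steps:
t(R, p) = p + R*p**2 (t(R, p) = (R*p)*p + p = R*p**2 + p = p + R*p**2)
r(u) = -15 (r(u) = -3 - 12 = -15)
K(O) = -2*O*(-21 + O)/3 (K(O) = -(O - 21)*(O + O)/3 = -(-21 + O)*2*O/3 = -2*O*(-21 + O)/3)
(-14428 + K(12)) + r(t(1, -8)) = (-14428 + (2/3)*12*(21 - 1*12)) - 15 = (-14428 + (2/3)*12*(21 - 12)) - 15 = (-14428 + (2/3)*12*9) - 15 = (-14428 + 72) - 15 = -14356 - 15 = -14371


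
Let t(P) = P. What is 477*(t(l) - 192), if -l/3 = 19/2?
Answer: -210357/2 ≈ -1.0518e+5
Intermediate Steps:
l = -57/2 ≈ -28.500
477*(t(l) - 192) = 477*(-57/2 - 192) = 477*(-441/2) = -210357/2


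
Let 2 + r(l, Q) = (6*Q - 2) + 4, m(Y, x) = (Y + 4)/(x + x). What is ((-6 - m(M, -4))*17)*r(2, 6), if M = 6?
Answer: -2907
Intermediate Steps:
m(Y, x) = (4 + Y)/(2*x) (m(Y, x) = (4 + Y)/((2*x)) = (4 + Y)*(1/(2*x)) = (4 + Y)/(2*x))
r(l, Q) = 6*Q (r(l, Q) = -2 + ((6*Q - 2) + 4) = -2 + ((-2 + 6*Q) + 4) = -2 + (2 + 6*Q) = 6*Q)
((-6 - m(M, -4))*17)*r(2, 6) = ((-6 - (4 + 6)/(2*(-4)))*17)*(6*6) = ((-6 - (-1)*10/(2*4))*17)*36 = ((-6 - 1*(-5/4))*17)*36 = ((-6 + 5/4)*17)*36 = -19/4*17*36 = -323/4*36 = -2907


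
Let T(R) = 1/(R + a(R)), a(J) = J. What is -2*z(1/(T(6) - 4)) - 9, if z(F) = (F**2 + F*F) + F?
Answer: -19329/2209 ≈ -8.7501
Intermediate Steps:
T(R) = 1/(2*R) (T(R) = 1/(R + R) = 1/(2*R))
z(F) = F + 2*F**2 (z(F) = (F**2 + F**2) + F = 2*F**2 + F = F + 2*F**2)
-2*z(1/(T(6) - 4)) - 9 = -2*(1 + 2/((1/2)/6 - 4))/((1/2)/6 - 4) - 9 = -2*(1 + 2/((1/2)*(1/6) - 4))/((1/2)*(1/6) - 4) - 9 = -2*(1 + 2/(1/12 - 4))/(1/12 - 4) - 9 = -2*(1 + 2/(-47/12))/(-47/12) - 9 = -(-24)*(1 + 2*(-12/47))/47 - 9 = -(-24)*(1 - 24/47)/47 - 9 = -(-24)*23/(47*47) - 9 = -2*(-276/2209) - 9 = 552/2209 - 9 = -19329/2209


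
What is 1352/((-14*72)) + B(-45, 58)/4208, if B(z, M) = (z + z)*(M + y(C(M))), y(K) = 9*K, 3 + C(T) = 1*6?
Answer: -418763/132552 ≈ -3.1592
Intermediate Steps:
C(T) = 3 (C(T) = -3 + 1*6 = -3 + 6 = 3)
B(z, M) = 2*z*(27 + M) (B(z, M) = (z + z)*(M + 9*3) = (2*z)*(M + 27) = (2*z)*(27 + M) = 2*z*(27 + M))
1352/((-14*72)) + B(-45, 58)/4208 = 1352/((-14*72)) + (2*(-45)*(27 + 58))/4208 = 1352/(-1008) + (2*(-45)*85)*(1/4208) = 1352*(-1/1008) - 7650*1/4208 = -169/126 - 3825/2104 = -418763/132552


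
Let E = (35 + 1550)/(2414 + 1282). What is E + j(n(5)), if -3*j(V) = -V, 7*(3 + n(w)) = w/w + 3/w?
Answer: -3049/6160 ≈ -0.49497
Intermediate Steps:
n(w) = -20/7 + 3/(7*w) (n(w) = -3 + (w/w + 3/w)/7 = -3 + (1 + 3/w)/7 = -3 + (⅐ + 3/(7*w)) = -20/7 + 3/(7*w))
j(V) = V/3 (j(V) = -(-1)*V/3 = V/3)
E = 1585/3696 ≈ 0.42884
E + j(n(5)) = 1585/3696 + ((⅐)*(3 - 20*5)/5)/3 = 1585/3696 + ((⅐)*(⅕)*(3 - 100))/3 = 1585/3696 + ((⅐)*(⅕)*(-97))/3 = 1585/3696 + (⅓)*(-97/35) = 1585/3696 - 97/105 = -3049/6160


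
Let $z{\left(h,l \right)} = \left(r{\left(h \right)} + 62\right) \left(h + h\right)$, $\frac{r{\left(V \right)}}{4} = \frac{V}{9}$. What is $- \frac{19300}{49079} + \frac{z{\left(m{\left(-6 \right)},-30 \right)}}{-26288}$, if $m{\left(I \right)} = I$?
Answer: $- \frac{59051769}{161273594} \approx -0.36616$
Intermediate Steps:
$r{\left(V \right)} = \frac{4 V}{9}$ ($r{\left(V \right)} = 4 \frac{V}{9} = \frac{4 V}{9}$)
$z{\left(h,l \right)} = 2 h \left(62 + \frac{4 h}{9}\right)$ ($z{\left(h,l \right)} = \left(\frac{4 h}{9} + 62\right) \left(h + h\right) = \left(62 + \frac{4 h}{9}\right) 2 h = 2 h \left(62 + \frac{4 h}{9}\right)$)
$- \frac{19300}{49079} + \frac{z{\left(m{\left(-6 \right)},-30 \right)}}{-26288} = - \frac{19300}{49079} + \frac{\frac{4}{9} \left(-6\right) \left(279 + 2 \left(-6\right)\right)}{-26288} = \left(-19300\right) \frac{1}{49079} + \frac{4}{9} \left(-6\right) \left(279 - 12\right) \left(- \frac{1}{26288}\right) = - \frac{19300}{49079} + \frac{4}{9} \left(-6\right) 267 \left(- \frac{1}{26288}\right) = - \frac{19300}{49079} - - \frac{89}{3286} = - \frac{19300}{49079} + \frac{89}{3286} = - \frac{59051769}{161273594}$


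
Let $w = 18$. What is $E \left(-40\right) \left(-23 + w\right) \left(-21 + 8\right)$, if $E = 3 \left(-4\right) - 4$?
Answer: $41600$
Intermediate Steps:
$E = -16$ ($E = -12 - 4 = -16$)
$E \left(-40\right) \left(-23 + w\right) \left(-21 + 8\right) = \left(-16\right) \left(-40\right) \left(-23 + 18\right) \left(-21 + 8\right) = 640 \left(\left(-5\right) \left(-13\right)\right) = 640 \cdot 65 = 41600$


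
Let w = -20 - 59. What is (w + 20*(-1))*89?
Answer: -8811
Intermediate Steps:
w = -79
(w + 20*(-1))*89 = (-79 + 20*(-1))*89 = (-79 - 20)*89 = -99*89 = -8811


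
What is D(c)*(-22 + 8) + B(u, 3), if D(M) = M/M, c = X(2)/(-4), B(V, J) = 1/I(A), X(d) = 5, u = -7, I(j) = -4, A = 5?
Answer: -57/4 ≈ -14.250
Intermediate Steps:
B(V, J) = -¼ (B(V, J) = 1/(-4) = -¼)
c = -5/4 (c = 5/(-4) = 5*(-¼) = -5/4 ≈ -1.2500)
D(M) = 1
D(c)*(-22 + 8) + B(u, 3) = 1*(-22 + 8) - ¼ = 1*(-14) - ¼ = -14 - ¼ = -57/4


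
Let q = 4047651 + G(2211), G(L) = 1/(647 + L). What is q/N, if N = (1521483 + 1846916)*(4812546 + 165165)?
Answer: 11568186559/47919848084901162 ≈ 2.4141e-7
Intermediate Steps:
q = 11568186559/2858 (q = 4047651 + 1/(647 + 2211) = 4047651 + 1/2858 = 11568186559/2858 ≈ 4.0477e+6)
N = 16766916754689 (N = 3368399*4977711 = 16766916754689)
q/N = (11568186559/2858)/16766916754689 = (11568186559/2858)*(1/16766916754689) = 11568186559/47919848084901162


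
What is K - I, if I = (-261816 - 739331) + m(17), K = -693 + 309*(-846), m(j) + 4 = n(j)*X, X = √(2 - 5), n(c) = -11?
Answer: 739044 + 11*I*√3 ≈ 7.3904e+5 + 19.053*I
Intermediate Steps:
X = I*√3 (X = √(-3) = I*√3 ≈ 1.732*I)
m(j) = -4 - 11*I*√3
K = -262107 (K = -693 - 261414 = -262107)
I = -1001151 - 11*I*√3 (I = (-261816 - 739331) + (-4 - 11*I*√3) = -1001147 + (-4 - 11*I*√3) = -1001151 - 11*I*√3 ≈ -1.0012e+6 - 19.053*I)
K - I = -262107 - (-1001151 - 11*I*√3) = -262107 + (1001151 + 11*I*√3) = 739044 + 11*I*√3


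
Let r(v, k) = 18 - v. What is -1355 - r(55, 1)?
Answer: -1318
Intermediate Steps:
-1355 - r(55, 1) = -1355 - (18 - 1*55) = -1355 - (18 - 55) = -1355 - 1*(-37) = -1355 + 37 = -1318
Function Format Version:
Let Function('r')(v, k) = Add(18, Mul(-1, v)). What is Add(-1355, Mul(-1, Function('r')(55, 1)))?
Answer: -1318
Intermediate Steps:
Add(-1355, Mul(-1, Function('r')(55, 1))) = Add(-1355, Mul(-1, Add(18, Mul(-1, 55)))) = Add(-1355, Mul(-1, Add(18, -55))) = Add(-1355, Mul(-1, -37)) = Add(-1355, 37) = -1318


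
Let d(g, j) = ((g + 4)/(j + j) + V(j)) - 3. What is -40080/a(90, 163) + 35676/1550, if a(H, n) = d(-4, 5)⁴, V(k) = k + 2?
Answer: -1655967/12400 ≈ -133.55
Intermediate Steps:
V(k) = 2 + k
d(g, j) = -1 + j + (4 + g)/(2*j) (d(g, j) = ((g + 4)/(j + j) + (2 + j)) - 3 = ((4 + g)/((2*j)) + (2 + j)) - 3 = ((4 + g)*(1/(2*j)) + (2 + j)) - 3 = ((4 + g)/(2*j) + (2 + j)) - 3 = (2 + j + (4 + g)/(2*j)) - 3 = -1 + j + (4 + g)/(2*j))
a(H, n) = 256 (a(H, n) = ((2 + (½)*(-4) + 5*(-1 + 5))/5)⁴ = ((2 - 2 + 5*4)/5)⁴ = ((2 - 2 + 20)/5)⁴ = ((⅕)*20)⁴ = 4⁴ = 256)
-40080/a(90, 163) + 35676/1550 = -40080/256 + 35676/1550 = -40080*1/256 + 35676*(1/1550) = -2505/16 + 17838/775 = -1655967/12400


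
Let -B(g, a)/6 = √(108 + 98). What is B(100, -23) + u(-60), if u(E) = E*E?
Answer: 3600 - 6*√206 ≈ 3513.9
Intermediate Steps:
B(g, a) = -6*√206 (B(g, a) = -6*√(108 + 98) = -6*√206)
u(E) = E²
B(100, -23) + u(-60) = -6*√206 + (-60)² = -6*√206 + 3600 = 3600 - 6*√206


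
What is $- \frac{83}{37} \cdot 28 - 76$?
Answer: $- \frac{5136}{37} \approx -138.81$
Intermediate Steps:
$- \frac{83}{37} \cdot 28 - 76 = \left(-83\right) \frac{1}{37} \cdot 28 - 76 = \left(- \frac{83}{37}\right) 28 - 76 = - \frac{2324}{37} - 76 = - \frac{5136}{37}$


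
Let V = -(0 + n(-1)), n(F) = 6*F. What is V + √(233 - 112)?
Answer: 17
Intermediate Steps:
V = 6 (V = -(0 + 6*(-1)) = -(0 - 6) = -1*(-6) = 6)
V + √(233 - 112) = 6 + √(233 - 112) = 6 + √121 = 6 + 11 = 17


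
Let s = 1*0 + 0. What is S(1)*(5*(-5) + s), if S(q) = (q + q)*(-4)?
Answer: 200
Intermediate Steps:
s = 0 (s = 0 + 0 = 0)
S(q) = -8*q (S(q) = (2*q)*(-4) = -8*q)
S(1)*(5*(-5) + s) = (-8*1)*(5*(-5) + 0) = -8*(-25 + 0) = -8*(-25) = 200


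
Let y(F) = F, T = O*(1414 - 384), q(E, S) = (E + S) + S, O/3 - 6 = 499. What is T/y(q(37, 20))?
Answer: 1560450/77 ≈ 20266.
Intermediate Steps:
O = 1515 (O = 18 + 3*499 = 18 + 1497 = 1515)
q(E, S) = E + 2*S
T = 1560450 (T = 1515*(1414 - 384) = 1515*1030 = 1560450)
T/y(q(37, 20)) = 1560450/(37 + 2*20) = 1560450/(37 + 40) = 1560450/77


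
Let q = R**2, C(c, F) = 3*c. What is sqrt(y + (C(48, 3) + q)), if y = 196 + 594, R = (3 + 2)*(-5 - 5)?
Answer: sqrt(3434) ≈ 58.600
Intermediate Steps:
R = -50 (R = 5*(-10) = -50)
q = 2500 (q = (-50)**2 = 2500)
y = 790
sqrt(y + (C(48, 3) + q)) = sqrt(790 + (3*48 + 2500)) = sqrt(790 + (144 + 2500)) = sqrt(790 + 2644) = sqrt(3434)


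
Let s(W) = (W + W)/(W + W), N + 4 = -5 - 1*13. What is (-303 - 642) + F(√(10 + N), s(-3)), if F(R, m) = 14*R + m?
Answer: -944 + 28*I*√3 ≈ -944.0 + 48.497*I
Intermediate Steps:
N = -22 (N = -4 + (-5 - 1*13) = -4 + (-5 - 13) = -4 - 18 = -22)
s(W) = 1 (s(W) = (2*W)/((2*W)) = (2*W)*(1/(2*W)) = 1)
F(R, m) = m + 14*R
(-303 - 642) + F(√(10 + N), s(-3)) = (-303 - 642) + (1 + 14*√(10 - 22)) = -945 + (1 + 14*√(-12)) = -945 + (1 + 14*(2*I*√3)) = -945 + (1 + 28*I*√3) = -944 + 28*I*√3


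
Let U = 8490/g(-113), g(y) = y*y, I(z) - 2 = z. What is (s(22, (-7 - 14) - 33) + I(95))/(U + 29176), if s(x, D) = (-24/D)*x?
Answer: 12271009/3353011506 ≈ 0.0036597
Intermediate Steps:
I(z) = 2 + z
g(y) = y**2
s(x, D) = -24*x/D
U = 8490/12769 (U = 8490/((-113)**2) = 8490/12769 ≈ 0.66489)
(s(22, (-7 - 14) - 33) + I(95))/(U + 29176) = (-24*22/((-7 - 14) - 33) + (2 + 95))/(8490/12769 + 29176) = (-24*22/(-21 - 33) + 97)/(372556834/12769) = (-24*22/(-54) + 97)*(12769/372556834) = (-24*22*(-1/54) + 97)*(12769/372556834) = (88/9 + 97)*(12769/372556834) = (961/9)*(12769/372556834) = 12271009/3353011506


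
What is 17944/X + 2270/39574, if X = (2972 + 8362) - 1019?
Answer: 366765453/204102905 ≈ 1.7970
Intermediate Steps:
X = 10315 (X = 11334 - 1019 = 10315)
17944/X + 2270/39574 = 17944/10315 + 2270/39574 = 17944*(1/10315) + 2270*(1/39574) = 17944/10315 + 1135/19787 = 366765453/204102905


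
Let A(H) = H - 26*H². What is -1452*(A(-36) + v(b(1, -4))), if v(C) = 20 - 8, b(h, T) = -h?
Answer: 48961440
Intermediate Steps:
v(C) = 12
-1452*(A(-36) + v(b(1, -4))) = -1452*(-36*(1 - 26*(-36)) + 12) = -1452*(-36*(1 + 936) + 12) = -1452*(-36*937 + 12) = -1452*(-33732 + 12) = -1452*(-33720) = 48961440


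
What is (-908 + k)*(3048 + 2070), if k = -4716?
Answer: -28783632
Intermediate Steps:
(-908 + k)*(3048 + 2070) = (-908 - 4716)*(3048 + 2070) = -5624*5118 = -28783632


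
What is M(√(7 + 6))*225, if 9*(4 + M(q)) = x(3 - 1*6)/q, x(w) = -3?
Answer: -900 - 75*√13/13 ≈ -920.80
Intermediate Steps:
M(q) = -4 - 1/(3*q) (M(q) = -4 + (-3/q)/9 = -4 - 1/(3*q))
M(√(7 + 6))*225 = (-4 - 1/(3*√(7 + 6)))*225 = (-4 - √13/13/3)*225 = (-4 - √13/39)*225 = -900 - 75*√13/13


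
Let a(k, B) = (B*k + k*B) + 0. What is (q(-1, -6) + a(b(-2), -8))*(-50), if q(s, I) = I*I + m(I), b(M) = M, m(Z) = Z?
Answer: -3100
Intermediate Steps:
a(k, B) = 2*B*k (a(k, B) = (B*k + B*k) + 0 = 2*B*k + 0 = 2*B*k)
q(s, I) = I + I² (q(s, I) = I*I + I = I² + I = I + I²)
(q(-1, -6) + a(b(-2), -8))*(-50) = (-6*(1 - 6) + 2*(-8)*(-2))*(-50) = (-6*(-5) + 32)*(-50) = (30 + 32)*(-50) = 62*(-50) = -3100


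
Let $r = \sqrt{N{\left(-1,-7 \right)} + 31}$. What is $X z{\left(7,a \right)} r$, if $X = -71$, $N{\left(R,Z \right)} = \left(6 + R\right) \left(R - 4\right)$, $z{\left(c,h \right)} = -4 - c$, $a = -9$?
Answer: $781 \sqrt{6} \approx 1913.1$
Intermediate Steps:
$N{\left(R,Z \right)} = \left(-4 + R\right) \left(6 + R\right)$ ($N{\left(R,Z \right)} = \left(6 + R\right) \left(-4 + R\right) = \left(-4 + R\right) \left(6 + R\right)$)
$r = \sqrt{6}$ ($r = \sqrt{\left(-24 + \left(-1\right)^{2} + 2 \left(-1\right)\right) + 31} = \sqrt{\left(-24 + 1 - 2\right) + 31} = \sqrt{-25 + 31} = \sqrt{6} \approx 2.4495$)
$X z{\left(7,a \right)} r = - 71 \left(-4 - 7\right) \sqrt{6} = \left(-71\right) \left(-11\right) \sqrt{6} = 781 \sqrt{6}$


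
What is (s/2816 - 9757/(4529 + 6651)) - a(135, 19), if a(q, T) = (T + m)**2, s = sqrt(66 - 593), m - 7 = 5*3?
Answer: -18803337/11180 + I*sqrt(527)/2816 ≈ -1681.9 + 0.0081522*I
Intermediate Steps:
m = 22 (m = 7 + 5*3 = 7 + 15 = 22)
s = I*sqrt(527) (s = sqrt(-527) = I*sqrt(527) ≈ 22.956*I)
a(q, T) = (22 + T)**2 (a(q, T) = (T + 22)**2 = (22 + T)**2)
(s/2816 - 9757/(4529 + 6651)) - a(135, 19) = ((I*sqrt(527))/2816 - 9757/(4529 + 6651)) - (22 + 19)**2 = ((I*sqrt(527))*(1/2816) - 9757/11180) - 1*41**2 = (I*sqrt(527)/2816 - 9757*1/11180) - 1*1681 = (I*sqrt(527)/2816 - 9757/11180) - 1681 = (-9757/11180 + I*sqrt(527)/2816) - 1681 = -18803337/11180 + I*sqrt(527)/2816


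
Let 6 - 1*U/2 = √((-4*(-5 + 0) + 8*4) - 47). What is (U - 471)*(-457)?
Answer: 209763 + 914*√5 ≈ 2.1181e+5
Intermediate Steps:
U = 12 - 2*√5 (U = 12 - 2*√((-4*(-5 + 0) + 8*4) - 47) = 12 - 2*√((-4*(-5) + 32) - 47) = 12 - 2*√((20 + 32) - 47) = 12 - 2*√(52 - 47) = 12 - 2*√5 ≈ 7.5279)
(U - 471)*(-457) = ((12 - 2*√5) - 471)*(-457) = (-459 - 2*√5)*(-457) = 209763 + 914*√5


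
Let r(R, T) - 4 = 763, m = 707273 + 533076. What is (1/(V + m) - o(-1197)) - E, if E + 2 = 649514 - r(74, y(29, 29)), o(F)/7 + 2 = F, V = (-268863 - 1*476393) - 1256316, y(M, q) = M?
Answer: -487450670497/761223 ≈ -6.4035e+5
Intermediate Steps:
V = -2001572 (V = (-268863 - 476393) - 1256316 = -745256 - 1256316 = -2001572)
o(F) = -14 + 7*F
m = 1240349
r(R, T) = 767 (r(R, T) = 4 + 763 = 767)
E = 648745 (E = -2 + (649514 - 1*767) = -2 + (649514 - 767) = -2 + 648747 = 648745)
(1/(V + m) - o(-1197)) - E = (1/(-2001572 + 1240349) - (-14 + 7*(-1197))) - 1*648745 = (1/(-761223) - (-14 - 8379)) - 648745 = (-1/761223 - 1*(-8393)) - 648745 = (-1/761223 + 8393) - 648745 = 6388944638/761223 - 648745 = -487450670497/761223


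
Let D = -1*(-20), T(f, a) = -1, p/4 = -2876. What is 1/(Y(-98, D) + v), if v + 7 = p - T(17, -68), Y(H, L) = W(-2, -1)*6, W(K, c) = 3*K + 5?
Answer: -1/11516 ≈ -8.6836e-5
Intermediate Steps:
p = -11504 (p = 4*(-2876) = -11504)
D = 20
W(K, c) = 5 + 3*K
Y(H, L) = -6 (Y(H, L) = (5 + 3*(-2))*6 = (5 - 6)*6 = -1*6 = -6)
v = -11510 (v = -7 + (-11504 - 1*(-1)) = -7 + (-11504 + 1) = -7 - 11503 = -11510)
1/(Y(-98, D) + v) = 1/(-6 - 11510) = 1/(-11516) = -1/11516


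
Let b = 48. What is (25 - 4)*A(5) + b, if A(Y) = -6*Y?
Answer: -582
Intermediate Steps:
(25 - 4)*A(5) + b = (25 - 4)*(-6*5) + 48 = 21*(-30) + 48 = -630 + 48 = -582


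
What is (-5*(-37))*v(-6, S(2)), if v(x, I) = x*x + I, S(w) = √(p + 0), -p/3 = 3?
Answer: 6660 + 555*I ≈ 6660.0 + 555.0*I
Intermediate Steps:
p = -9 (p = -3*3 = -9)
S(w) = 3*I (S(w) = √(-9 + 0) = √(-9) = 3*I)
v(x, I) = I + x² (v(x, I) = x² + I = I + x²)
(-5*(-37))*v(-6, S(2)) = (-5*(-37))*(3*I + (-6)²) = 185*(3*I + 36) = 185*(36 + 3*I) = 6660 + 555*I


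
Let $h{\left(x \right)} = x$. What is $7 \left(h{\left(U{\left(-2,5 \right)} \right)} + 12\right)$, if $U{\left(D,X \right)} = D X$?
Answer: $14$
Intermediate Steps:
$7 \left(h{\left(U{\left(-2,5 \right)} \right)} + 12\right) = 7 \left(\left(-2\right) 5 + 12\right) = 7 \left(-10 + 12\right) = 7 \cdot 2 = 14$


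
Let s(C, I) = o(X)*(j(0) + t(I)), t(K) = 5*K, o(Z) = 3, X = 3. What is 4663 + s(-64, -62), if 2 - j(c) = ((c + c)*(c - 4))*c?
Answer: 3739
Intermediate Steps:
j(c) = 2 - 2*c**2*(-4 + c) (j(c) = 2 - (c + c)*(c - 4)*c = 2 - (2*c)*(-4 + c)*c = 2 - 2*c*(-4 + c)*c = 2 - 2*c**2*(-4 + c))
s(C, I) = 6 + 15*I (s(C, I) = 3*((2 - 2*0**3 + 8*0**2) + 5*I) = 3*((2 - 2*0 + 8*0) + 5*I) = 3*((2 + 0 + 0) + 5*I) = 3*(2 + 5*I) = 6 + 15*I)
4663 + s(-64, -62) = 4663 + (6 + 15*(-62)) = 4663 + (6 - 930) = 4663 - 924 = 3739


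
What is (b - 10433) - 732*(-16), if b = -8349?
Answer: -7070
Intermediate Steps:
(b - 10433) - 732*(-16) = (-8349 - 10433) - 732*(-16) = -18782 + 11712 = -7070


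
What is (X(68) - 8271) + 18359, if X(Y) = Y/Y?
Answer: 10089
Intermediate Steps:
X(Y) = 1
(X(68) - 8271) + 18359 = (1 - 8271) + 18359 = -8270 + 18359 = 10089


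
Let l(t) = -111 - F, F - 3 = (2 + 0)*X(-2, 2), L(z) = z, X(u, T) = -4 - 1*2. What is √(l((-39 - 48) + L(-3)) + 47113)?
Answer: √47011 ≈ 216.82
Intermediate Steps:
X(u, T) = -6 (X(u, T) = -4 - 2 = -6)
F = -9 (F = 3 + (2 + 0)*(-6) = 3 + 2*(-6) = 3 - 12 = -9)
l(t) = -102 (l(t) = -111 - 1*(-9) = -111 + 9 = -102)
√(l((-39 - 48) + L(-3)) + 47113) = √(-102 + 47113) = √47011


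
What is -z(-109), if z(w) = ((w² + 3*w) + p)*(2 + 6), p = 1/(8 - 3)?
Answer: -462168/5 ≈ -92434.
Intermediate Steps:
p = ⅕ (p = 1/5 = ⅕ ≈ 0.20000)
z(w) = 8/5 + 8*w² + 24*w (z(w) = ((w² + 3*w) + ⅕)*(2 + 6) = (⅕ + w² + 3*w)*8 = 8/5 + 8*w² + 24*w)
-z(-109) = -(8/5 + 8*(-109)² + 24*(-109)) = -(8/5 + 8*11881 - 2616) = -(8/5 + 95048 - 2616) = -1*462168/5 = -462168/5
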